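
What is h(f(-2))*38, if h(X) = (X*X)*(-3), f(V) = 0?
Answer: 0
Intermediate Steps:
h(X) = -3*X² (h(X) = X²*(-3) = -3*X²)
h(f(-2))*38 = -3*0²*38 = -3*0*38 = 0*38 = 0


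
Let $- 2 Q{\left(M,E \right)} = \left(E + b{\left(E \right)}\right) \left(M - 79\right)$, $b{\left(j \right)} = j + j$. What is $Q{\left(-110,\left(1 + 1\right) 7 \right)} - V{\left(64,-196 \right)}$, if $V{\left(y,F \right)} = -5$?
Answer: $3974$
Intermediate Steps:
$b{\left(j \right)} = 2 j$
$Q{\left(M,E \right)} = - \frac{3 E \left(-79 + M\right)}{2}$ ($Q{\left(M,E \right)} = - \frac{\left(E + 2 E\right) \left(M - 79\right)}{2} = - \frac{3 E \left(-79 + M\right)}{2}$)
$Q{\left(-110,\left(1 + 1\right) 7 \right)} - V{\left(64,-196 \right)} = \frac{3 \left(1 + 1\right) 7 \left(79 - -110\right)}{2} - -5 = \frac{3 \cdot 2 \cdot 7 \left(79 + 110\right)}{2} + 5 = \frac{3}{2} \cdot 14 \cdot 189 + 5 = 3969 + 5 = 3974$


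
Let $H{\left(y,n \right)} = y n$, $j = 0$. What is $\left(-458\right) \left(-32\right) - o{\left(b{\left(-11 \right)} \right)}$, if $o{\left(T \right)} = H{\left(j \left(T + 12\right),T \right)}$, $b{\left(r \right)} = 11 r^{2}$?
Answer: $14656$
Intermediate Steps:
$H{\left(y,n \right)} = n y$
$o{\left(T \right)} = 0$ ($o{\left(T \right)} = T 0 \left(T + 12\right) = T 0 \left(12 + T\right) = T 0 = 0$)
$\left(-458\right) \left(-32\right) - o{\left(b{\left(-11 \right)} \right)} = \left(-458\right) \left(-32\right) - 0 = 14656 + 0 = 14656$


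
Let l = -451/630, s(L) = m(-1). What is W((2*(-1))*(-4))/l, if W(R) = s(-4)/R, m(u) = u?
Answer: 315/1804 ≈ 0.17461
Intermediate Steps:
s(L) = -1
W(R) = -1/R
l = -451/630 (l = -451*1/630 = -451/630 ≈ -0.71587)
W((2*(-1))*(-4))/l = (-1/((2*(-1))*(-4)))/(-451/630) = -1/((-2*(-4)))*(-630/451) = -1/8*(-630/451) = -1*⅛*(-630/451) = -⅛*(-630/451) = 315/1804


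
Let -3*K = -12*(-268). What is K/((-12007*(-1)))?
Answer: -1072/12007 ≈ -0.089281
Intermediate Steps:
K = -1072 (K = -(-4)*(-268) = -⅓*3216 = -1072)
K/((-12007*(-1))) = -1072/((-12007*(-1))) = -1072/12007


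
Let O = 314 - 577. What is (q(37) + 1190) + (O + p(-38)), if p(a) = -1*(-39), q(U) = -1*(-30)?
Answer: 996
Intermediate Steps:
q(U) = 30
O = -263
p(a) = 39
(q(37) + 1190) + (O + p(-38)) = (30 + 1190) + (-263 + 39) = 1220 - 224 = 996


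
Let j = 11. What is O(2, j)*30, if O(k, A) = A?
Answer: 330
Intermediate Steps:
O(2, j)*30 = 11*30 = 330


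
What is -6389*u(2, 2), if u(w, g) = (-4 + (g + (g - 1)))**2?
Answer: -6389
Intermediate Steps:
u(w, g) = (-5 + 2*g)**2 (u(w, g) = (-4 + (g + (-1 + g)))**2 = (-4 + (-1 + 2*g))**2 = (-5 + 2*g)**2)
-6389*u(2, 2) = -6389*(-5 + 2*2)**2 = -6389*(-5 + 4)**2 = -6389*(-1)**2 = -6389*1 = -6389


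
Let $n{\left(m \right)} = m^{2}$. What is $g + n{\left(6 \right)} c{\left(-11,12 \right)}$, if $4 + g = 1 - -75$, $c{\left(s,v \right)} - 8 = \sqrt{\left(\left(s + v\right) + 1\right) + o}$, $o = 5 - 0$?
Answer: $360 + 36 \sqrt{7} \approx 455.25$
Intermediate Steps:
$o = 5$ ($o = 5 + 0 = 5$)
$c{\left(s,v \right)} = 8 + \sqrt{6 + s + v}$ ($c{\left(s,v \right)} = 8 + \sqrt{\left(\left(s + v\right) + 1\right) + 5} = 8 + \sqrt{\left(1 + s + v\right) + 5} = 8 + \sqrt{6 + s + v}$)
$g = 72$ ($g = -4 + \left(1 - -75\right) = -4 + \left(1 + 75\right) = -4 + 76 = 72$)
$g + n{\left(6 \right)} c{\left(-11,12 \right)} = 72 + 6^{2} \left(8 + \sqrt{6 - 11 + 12}\right) = 72 + 36 \left(8 + \sqrt{7}\right) = 72 + \left(288 + 36 \sqrt{7}\right) = 360 + 36 \sqrt{7}$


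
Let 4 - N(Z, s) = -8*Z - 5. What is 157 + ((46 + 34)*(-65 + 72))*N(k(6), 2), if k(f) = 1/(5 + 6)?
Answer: 61647/11 ≈ 5604.3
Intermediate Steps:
k(f) = 1/11
N(Z, s) = 9 + 8*Z (N(Z, s) = 4 - (-8*Z - 5) = 4 - (-5 - 8*Z) = 4 + (5 + 8*Z) = 9 + 8*Z)
157 + ((46 + 34)*(-65 + 72))*N(k(6), 2) = 157 + ((46 + 34)*(-65 + 72))*(9 + 8*(1/11)) = 157 + (80*7)*(9 + 8/11) = 157 + 560*(107/11) = 157 + 59920/11 = 61647/11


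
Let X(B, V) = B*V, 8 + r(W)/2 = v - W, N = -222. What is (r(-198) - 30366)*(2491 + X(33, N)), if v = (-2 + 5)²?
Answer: 144895280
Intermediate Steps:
v = 9 (v = 3² = 9)
r(W) = 2 - 2*W (r(W) = -16 + 2*(9 - W) = -16 + (18 - 2*W) = 2 - 2*W)
(r(-198) - 30366)*(2491 + X(33, N)) = ((2 - 2*(-198)) - 30366)*(2491 + 33*(-222)) = ((2 + 396) - 30366)*(2491 - 7326) = (398 - 30366)*(-4835) = -29968*(-4835) = 144895280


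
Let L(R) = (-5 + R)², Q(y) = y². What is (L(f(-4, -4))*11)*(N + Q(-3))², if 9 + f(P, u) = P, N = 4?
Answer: 602316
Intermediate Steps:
f(P, u) = -9 + P
(L(f(-4, -4))*11)*(N + Q(-3))² = ((-5 + (-9 - 4))²*11)*(4 + (-3)²)² = ((-5 - 13)²*11)*(4 + 9)² = ((-18)²*11)*13² = (324*11)*169 = 3564*169 = 602316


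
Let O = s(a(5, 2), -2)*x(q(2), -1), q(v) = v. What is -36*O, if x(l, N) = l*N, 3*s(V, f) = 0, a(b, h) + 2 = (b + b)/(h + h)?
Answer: 0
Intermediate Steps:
a(b, h) = -2 + b/h (a(b, h) = -2 + (b + b)/(h + h) = -2 + (2*b)/((2*h)) = -2 + (2*b)*(1/(2*h)) = -2 + b/h)
s(V, f) = 0 (s(V, f) = (⅓)*0 = 0)
x(l, N) = N*l
O = 0 (O = 0*(-1*2) = 0*(-2) = 0)
-36*O = -36*0 = 0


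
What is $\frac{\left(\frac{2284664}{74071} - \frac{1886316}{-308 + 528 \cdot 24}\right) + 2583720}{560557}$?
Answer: $\frac{591523767823235}{128341465237777} \approx 4.609$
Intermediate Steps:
$\frac{\left(\frac{2284664}{74071} - \frac{1886316}{-308 + 528 \cdot 24}\right) + 2583720}{560557} = \left(\left(2284664 \cdot \frac{1}{74071} - \frac{1886316}{-308 + 12672}\right) + 2583720\right) \frac{1}{560557} = \left(\left(\frac{2284664}{74071} - \frac{1886316}{12364}\right) + 2583720\right) \frac{1}{560557} = \left(\left(\frac{2284664}{74071} - \frac{471579}{3091}\right) + 2583720\right) \frac{1}{560557} = \left(- \frac{27868431685}{228953461} + 2583720\right) \frac{1}{560557} = \frac{591523767823235}{228953461} \cdot \frac{1}{560557} = \frac{591523767823235}{128341465237777}$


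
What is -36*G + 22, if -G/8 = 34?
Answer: 9814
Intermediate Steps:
G = -272 (G = -8*34 = -272)
-36*G + 22 = -36*(-272) + 22 = 9792 + 22 = 9814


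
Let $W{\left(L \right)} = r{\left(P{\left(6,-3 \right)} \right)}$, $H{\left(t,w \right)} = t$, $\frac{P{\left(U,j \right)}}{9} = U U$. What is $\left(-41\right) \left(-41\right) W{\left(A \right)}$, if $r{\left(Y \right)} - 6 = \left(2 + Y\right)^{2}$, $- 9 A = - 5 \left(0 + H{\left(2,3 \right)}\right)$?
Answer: $178660042$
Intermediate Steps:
$P{\left(U,j \right)} = 9 U^{2}$ ($P{\left(U,j \right)} = 9 U U = 9 U^{2}$)
$A = \frac{10}{9}$ ($A = - \frac{\left(-5\right) \left(0 + 2\right)}{9} = - \frac{\left(-5\right) 2}{9} = \left(- \frac{1}{9}\right) \left(-10\right) = \frac{10}{9} \approx 1.1111$)
$r{\left(Y \right)} = 6 + \left(2 + Y\right)^{2}$
$W{\left(L \right)} = 106282$ ($W{\left(L \right)} = 6 + \left(2 + 9 \cdot 6^{2}\right)^{2} = 6 + \left(2 + 9 \cdot 36\right)^{2} = 6 + \left(2 + 324\right)^{2} = 6 + 326^{2} = 6 + 106276 = 106282$)
$\left(-41\right) \left(-41\right) W{\left(A \right)} = \left(-41\right) \left(-41\right) 106282 = 1681 \cdot 106282 = 178660042$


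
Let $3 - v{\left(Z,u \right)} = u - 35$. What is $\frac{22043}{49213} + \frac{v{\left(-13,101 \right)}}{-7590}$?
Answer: $\frac{56802263}{124508890} \approx 0.45621$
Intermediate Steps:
$v{\left(Z,u \right)} = 38 - u$ ($v{\left(Z,u \right)} = 3 - \left(u - 35\right) = 3 - \left(-35 + u\right) = 38 - u$)
$\frac{22043}{49213} + \frac{v{\left(-13,101 \right)}}{-7590} = \frac{22043}{49213} + \frac{38 - 101}{-7590} = 22043 \cdot \frac{1}{49213} + \left(38 - 101\right) \left(- \frac{1}{7590}\right) = \frac{22043}{49213} - - \frac{21}{2530} = \frac{22043}{49213} + \frac{21}{2530} = \frac{56802263}{124508890}$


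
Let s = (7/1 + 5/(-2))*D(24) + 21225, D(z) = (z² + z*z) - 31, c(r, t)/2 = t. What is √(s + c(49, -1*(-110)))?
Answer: √105958/2 ≈ 162.76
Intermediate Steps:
c(r, t) = 2*t
D(z) = -31 + 2*z² (D(z) = (z² + z²) - 31 = 2*z² - 31 = -31 + 2*z²)
s = 52539/2 (s = (7/1 + 5/(-2))*(-31 + 2*24²) + 21225 = (7*1 + 5*(-½))*(-31 + 2*576) + 21225 = (7 - 5/2)*(-31 + 1152) + 21225 = (9/2)*1121 + 21225 = 10089/2 + 21225 = 52539/2 ≈ 26270.)
√(s + c(49, -1*(-110))) = √(52539/2 + 2*(-1*(-110))) = √(52539/2 + 2*110) = √(52539/2 + 220) = √(52979/2) = √105958/2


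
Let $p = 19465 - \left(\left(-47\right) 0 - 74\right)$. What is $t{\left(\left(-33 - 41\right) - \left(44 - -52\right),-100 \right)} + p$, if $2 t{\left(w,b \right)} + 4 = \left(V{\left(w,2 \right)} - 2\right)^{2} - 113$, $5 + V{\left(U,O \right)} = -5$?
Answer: $\frac{39105}{2} \approx 19553.0$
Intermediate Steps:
$V{\left(U,O \right)} = -10$ ($V{\left(U,O \right)} = -5 - 5 = -10$)
$t{\left(w,b \right)} = \frac{27}{2}$ ($t{\left(w,b \right)} = -2 + \frac{\left(-10 - 2\right)^{2} - 113}{2} = -2 + \frac{\left(-12\right)^{2} - 113}{2} = -2 + \frac{144 - 113}{2} = -2 + \frac{1}{2} \cdot 31 = -2 + \frac{31}{2} = \frac{27}{2}$)
$p = 19539$ ($p = 19465 - \left(0 - 74\right) = 19465 - -74 = 19465 + 74 = 19539$)
$t{\left(\left(-33 - 41\right) - \left(44 - -52\right),-100 \right)} + p = \frac{27}{2} + 19539 = \frac{39105}{2}$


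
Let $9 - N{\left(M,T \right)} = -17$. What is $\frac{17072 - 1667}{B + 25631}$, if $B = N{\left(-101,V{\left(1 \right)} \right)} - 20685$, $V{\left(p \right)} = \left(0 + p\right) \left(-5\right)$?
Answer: $\frac{15405}{4972} \approx 3.0984$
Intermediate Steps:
$V{\left(p \right)} = - 5 p$ ($V{\left(p \right)} = p \left(-5\right) = - 5 p$)
$N{\left(M,T \right)} = 26$ ($N{\left(M,T \right)} = 9 - -17 = 9 + 17 = 26$)
$B = -20659$ ($B = 26 - 20685 = -20659$)
$\frac{17072 - 1667}{B + 25631} = \frac{17072 - 1667}{-20659 + 25631} = \frac{15405}{4972}$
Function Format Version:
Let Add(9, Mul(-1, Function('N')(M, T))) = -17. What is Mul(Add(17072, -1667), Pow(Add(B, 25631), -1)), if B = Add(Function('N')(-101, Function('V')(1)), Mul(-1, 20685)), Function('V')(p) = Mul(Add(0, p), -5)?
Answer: Rational(15405, 4972) ≈ 3.0984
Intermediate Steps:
Function('V')(p) = Mul(-5, p) (Function('V')(p) = Mul(p, -5) = Mul(-5, p))
Function('N')(M, T) = 26 (Function('N')(M, T) = Add(9, Mul(-1, -17)) = Add(9, 17) = 26)
B = -20659 (B = Add(26, Mul(-1, 20685)) = Add(26, -20685) = -20659)
Mul(Add(17072, -1667), Pow(Add(B, 25631), -1)) = Mul(Add(17072, -1667), Pow(Add(-20659, 25631), -1)) = Mul(15405, Pow(4972, -1)) = Mul(15405, Rational(1, 4972)) = Rational(15405, 4972)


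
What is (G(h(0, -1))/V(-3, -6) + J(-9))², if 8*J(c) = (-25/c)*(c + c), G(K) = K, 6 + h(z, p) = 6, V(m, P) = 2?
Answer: 625/16 ≈ 39.063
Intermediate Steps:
h(z, p) = 0 (h(z, p) = -6 + 6 = 0)
J(c) = -25/4 (J(c) = ((-25/c)*(c + c))/8 = ((-25/c)*(2*c))/8 = (⅛)*(-50) = -25/4)
(G(h(0, -1))/V(-3, -6) + J(-9))² = (0/2 - 25/4)² = (0*(½) - 25/4)² = (0 - 25/4)² = (-25/4)² = 625/16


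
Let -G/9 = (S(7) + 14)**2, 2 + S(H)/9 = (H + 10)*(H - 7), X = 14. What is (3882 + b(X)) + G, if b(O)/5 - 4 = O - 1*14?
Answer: 3758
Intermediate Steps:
S(H) = -18 + 9*(-7 + H)*(10 + H) (S(H) = -18 + 9*((H + 10)*(H - 7)) = -18 + 9*((10 + H)*(-7 + H)) = -18 + 9*((-7 + H)*(10 + H)) = -18 + 9*(-7 + H)*(10 + H))
b(O) = -50 + 5*O (b(O) = 20 + 5*(O - 1*14) = 20 + 5*(O - 14) = 20 + 5*(-14 + O) = 20 + (-70 + 5*O) = -50 + 5*O)
G = -144 (G = -9*((-648 + 9*7**2 + 27*7) + 14)**2 = -9*((-648 + 9*49 + 189) + 14)**2 = -9*((-648 + 441 + 189) + 14)**2 = -9*(-18 + 14)**2 = -9*(-4)**2 = -9*16 = -144)
(3882 + b(X)) + G = (3882 + (-50 + 5*14)) - 144 = (3882 + (-50 + 70)) - 144 = (3882 + 20) - 144 = 3902 - 144 = 3758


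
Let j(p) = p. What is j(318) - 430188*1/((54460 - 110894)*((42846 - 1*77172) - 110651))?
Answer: 1300879275768/4090816009 ≈ 318.00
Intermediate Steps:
j(318) - 430188*1/((54460 - 110894)*((42846 - 1*77172) - 110651)) = 318 - 430188*1/((54460 - 110894)*((42846 - 1*77172) - 110651)) = 318 - 430188*(-1/(56434*((42846 - 77172) - 110651))) = 318 - 430188*(-1/(56434*(-34326 - 110651))) = 318 - 430188/((-56434*(-144977))) = 318 - 430188/8181632018 = 318 - 430188*1/8181632018 = 318 - 215094/4090816009 = 1300879275768/4090816009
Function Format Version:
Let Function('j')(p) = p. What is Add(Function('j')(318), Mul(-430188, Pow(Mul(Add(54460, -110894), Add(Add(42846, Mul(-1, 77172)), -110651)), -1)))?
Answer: Rational(1300879275768, 4090816009) ≈ 318.00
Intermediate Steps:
Add(Function('j')(318), Mul(-430188, Pow(Mul(Add(54460, -110894), Add(Add(42846, Mul(-1, 77172)), -110651)), -1))) = Add(318, Mul(-430188, Pow(Mul(Add(54460, -110894), Add(Add(42846, Mul(-1, 77172)), -110651)), -1))) = Add(318, Mul(-430188, Pow(Mul(-56434, Add(Add(42846, -77172), -110651)), -1))) = Add(318, Mul(-430188, Pow(Mul(-56434, Add(-34326, -110651)), -1))) = Add(318, Mul(-430188, Pow(Mul(-56434, -144977), -1))) = Add(318, Mul(-430188, Pow(8181632018, -1))) = Add(318, Mul(-430188, Rational(1, 8181632018))) = Add(318, Rational(-215094, 4090816009)) = Rational(1300879275768, 4090816009)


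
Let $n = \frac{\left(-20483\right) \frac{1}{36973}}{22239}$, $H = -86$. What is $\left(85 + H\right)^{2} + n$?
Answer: $\frac{822222064}{822242547} \approx 0.99998$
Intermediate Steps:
$n = - \frac{20483}{822242547}$ ($n = \left(-20483\right) \frac{1}{36973} \cdot \frac{1}{22239} = \left(- \frac{20483}{36973}\right) \frac{1}{22239} = - \frac{20483}{822242547} \approx -2.4911 \cdot 10^{-5}$)
$\left(85 + H\right)^{2} + n = \left(85 - 86\right)^{2} - \frac{20483}{822242547} = \left(-1\right)^{2} - \frac{20483}{822242547} = 1 - \frac{20483}{822242547} = \frac{822222064}{822242547}$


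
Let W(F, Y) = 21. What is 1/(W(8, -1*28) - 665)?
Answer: -1/644 ≈ -0.0015528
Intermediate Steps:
1/(W(8, -1*28) - 665) = 1/(21 - 665) = 1/(-644) = -1/644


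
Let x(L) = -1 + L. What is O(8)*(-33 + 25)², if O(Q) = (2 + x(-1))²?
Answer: 0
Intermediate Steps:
O(Q) = 0 (O(Q) = (2 + (-1 - 1))² = (2 - 2)² = 0² = 0)
O(8)*(-33 + 25)² = 0*(-33 + 25)² = 0*(-8)² = 0*64 = 0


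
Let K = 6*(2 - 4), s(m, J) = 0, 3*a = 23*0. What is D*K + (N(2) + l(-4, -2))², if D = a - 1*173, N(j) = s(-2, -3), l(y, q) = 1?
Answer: 2077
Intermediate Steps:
a = 0 (a = (23*0)/3 = (⅓)*0 = 0)
N(j) = 0
K = -12 (K = 6*(-2) = -12)
D = -173 (D = 0 - 1*173 = 0 - 173 = -173)
D*K + (N(2) + l(-4, -2))² = -173*(-12) + (0 + 1)² = 2076 + 1² = 2076 + 1 = 2077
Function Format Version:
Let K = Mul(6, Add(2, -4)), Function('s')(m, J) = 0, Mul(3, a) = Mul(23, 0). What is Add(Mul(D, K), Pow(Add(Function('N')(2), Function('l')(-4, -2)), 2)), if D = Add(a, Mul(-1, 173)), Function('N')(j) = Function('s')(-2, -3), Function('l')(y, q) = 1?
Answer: 2077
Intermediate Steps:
a = 0 (a = Mul(Rational(1, 3), Mul(23, 0)) = Mul(Rational(1, 3), 0) = 0)
Function('N')(j) = 0
K = -12 (K = Mul(6, -2) = -12)
D = -173 (D = Add(0, Mul(-1, 173)) = Add(0, -173) = -173)
Add(Mul(D, K), Pow(Add(Function('N')(2), Function('l')(-4, -2)), 2)) = Add(Mul(-173, -12), Pow(Add(0, 1), 2)) = Add(2076, Pow(1, 2)) = Add(2076, 1) = 2077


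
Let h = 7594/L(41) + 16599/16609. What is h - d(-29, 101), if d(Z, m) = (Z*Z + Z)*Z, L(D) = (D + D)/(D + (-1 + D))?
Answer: 21144352784/680969 ≈ 31050.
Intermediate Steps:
L(D) = 2*D/(-1 + 2*D) (L(D) = (2*D)/(-1 + 2*D) = 2*D/(-1 + 2*D))
h = 5108894772/680969 (h = 7594/((2*41/(-1 + 2*41))) + 16599/16609 = 7594/((2*41/(-1 + 82))) + 16599*(1/16609) = 7594/((2*41/81)) + 16599/16609 = 7594/((2*41*(1/81))) + 16599/16609 = 7594/(82/81) + 16599/16609 = 7594*(81/82) + 16599/16609 = 307557/41 + 16599/16609 = 5108894772/680969 ≈ 7502.4)
d(Z, m) = Z*(Z + Z**2) (d(Z, m) = (Z**2 + Z)*Z = (Z + Z**2)*Z = Z*(Z + Z**2))
h - d(-29, 101) = 5108894772/680969 - (-29)**2*(1 - 29) = 5108894772/680969 - 841*(-28) = 5108894772/680969 - 1*(-23548) = 5108894772/680969 + 23548 = 21144352784/680969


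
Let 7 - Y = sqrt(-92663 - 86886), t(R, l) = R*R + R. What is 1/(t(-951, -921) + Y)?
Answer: I/(sqrt(179549) + 903457*I) ≈ 1.1069e-6 + 5.1913e-10*I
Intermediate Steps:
t(R, l) = R + R**2 (t(R, l) = R**2 + R = R + R**2)
Y = 7 - I*sqrt(179549) (Y = 7 - sqrt(-92663 - 86886) = 7 - sqrt(-179549) = 7 - I*sqrt(179549) ≈ 7.0 - 423.73*I)
1/(t(-951, -921) + Y) = 1/(-951*(1 - 951) + (7 - I*sqrt(179549))) = 1/(-951*(-950) + (7 - I*sqrt(179549))) = 1/(903450 + (7 - I*sqrt(179549))) = 1/(903457 - I*sqrt(179549))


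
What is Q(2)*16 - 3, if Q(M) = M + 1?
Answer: 45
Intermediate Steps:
Q(M) = 1 + M
Q(2)*16 - 3 = (1 + 2)*16 - 3 = 3*16 - 3 = 48 - 3 = 45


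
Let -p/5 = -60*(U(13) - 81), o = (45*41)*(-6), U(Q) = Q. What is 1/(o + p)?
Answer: -1/31470 ≈ -3.1776e-5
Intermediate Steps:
o = -11070 (o = 1845*(-6) = -11070)
p = -20400 (p = -(-300)*(13 - 81) = -(-300)*(-68) = -5*4080 = -20400)
1/(o + p) = 1/(-11070 - 20400) = 1/(-31470) = -1/31470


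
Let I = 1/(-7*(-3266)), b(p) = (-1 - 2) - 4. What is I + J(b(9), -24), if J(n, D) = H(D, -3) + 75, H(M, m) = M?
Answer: 1165963/22862 ≈ 51.000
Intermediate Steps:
b(p) = -7 (b(p) = -3 - 4 = -7)
I = 1/22862 ≈ 4.3741e-5
J(n, D) = 75 + D (J(n, D) = D + 75 = 75 + D)
I + J(b(9), -24) = 1/22862 + (75 - 24) = 1/22862 + 51 = 1165963/22862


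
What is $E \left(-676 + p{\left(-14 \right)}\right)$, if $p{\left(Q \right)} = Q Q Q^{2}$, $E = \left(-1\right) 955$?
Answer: $-36041700$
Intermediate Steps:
$E = -955$
$p{\left(Q \right)} = Q^{4}$ ($p{\left(Q \right)} = Q^{2} Q^{2} = Q^{4}$)
$E \left(-676 + p{\left(-14 \right)}\right) = - 955 \left(-676 + \left(-14\right)^{4}\right) = - 955 \left(-676 + 38416\right) = \left(-955\right) 37740 = -36041700$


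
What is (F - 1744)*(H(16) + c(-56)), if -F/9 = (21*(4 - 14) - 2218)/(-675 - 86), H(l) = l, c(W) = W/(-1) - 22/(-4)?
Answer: -104550290/761 ≈ -1.3739e+5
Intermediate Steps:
c(W) = 11/2 - W (c(W) = W*(-1) - 22*(-1/4) = -W + 11/2 = 11/2 - W)
F = -21852/761 (F = -9*(21*(4 - 14) - 2218)/(-675 - 86) = -9*(21*(-10) - 2218)/(-761) = -9*(-210 - 2218)*(-1)/761 = -(-21852)*(-1)/761 = -9*2428/761 = -21852/761 ≈ -28.715)
(F - 1744)*(H(16) + c(-56)) = (-21852/761 - 1744)*(16 + (11/2 - 1*(-56))) = -1349036*(16 + (11/2 + 56))/761 = -1349036*(16 + 123/2)/761 = -1349036/761*155/2 = -104550290/761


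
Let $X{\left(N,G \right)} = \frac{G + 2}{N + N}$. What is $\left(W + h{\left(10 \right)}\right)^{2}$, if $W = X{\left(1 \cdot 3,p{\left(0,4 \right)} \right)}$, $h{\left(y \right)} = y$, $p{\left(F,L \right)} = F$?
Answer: $\frac{961}{9} \approx 106.78$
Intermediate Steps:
$X{\left(N,G \right)} = \frac{2 + G}{2 N}$
$W = \frac{1}{3}$ ($W = \frac{2 + 0}{2 \cdot 1 \cdot 3} = \frac{1}{2} \cdot \frac{1}{3} \cdot 2 = \frac{1}{3} \approx 0.33333$)
$\left(W + h{\left(10 \right)}\right)^{2} = \left(\frac{1}{3} + 10\right)^{2} = \left(\frac{31}{3}\right)^{2} = \frac{961}{9}$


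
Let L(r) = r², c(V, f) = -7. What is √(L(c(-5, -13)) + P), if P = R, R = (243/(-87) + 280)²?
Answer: √64666730/29 ≈ 277.30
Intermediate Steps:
R = 64625521/841 (R = (243*(-1/87) + 280)² = (-81/29 + 280)² = (8039/29)² = 64625521/841 ≈ 76844.)
P = 64625521/841 ≈ 76844.
√(L(c(-5, -13)) + P) = √((-7)² + 64625521/841) = √(49 + 64625521/841) = √(64666730/841) = √64666730/29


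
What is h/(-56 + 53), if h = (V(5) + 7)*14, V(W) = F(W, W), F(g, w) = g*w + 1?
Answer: -154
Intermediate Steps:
F(g, w) = 1 + g*w
V(W) = 1 + W**2 (V(W) = 1 + W*W = 1 + W**2)
h = 462 (h = ((1 + 5**2) + 7)*14 = ((1 + 25) + 7)*14 = (26 + 7)*14 = 33*14 = 462)
h/(-56 + 53) = 462/(-56 + 53) = 462/(-3) = 462*(-1/3) = -154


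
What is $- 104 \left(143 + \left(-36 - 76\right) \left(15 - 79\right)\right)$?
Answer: $-760344$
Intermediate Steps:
$- 104 \left(143 + \left(-36 - 76\right) \left(15 - 79\right)\right) = - 104 \left(143 - -7168\right) = - 104 \left(143 + 7168\right) = \left(-104\right) 7311 = -760344$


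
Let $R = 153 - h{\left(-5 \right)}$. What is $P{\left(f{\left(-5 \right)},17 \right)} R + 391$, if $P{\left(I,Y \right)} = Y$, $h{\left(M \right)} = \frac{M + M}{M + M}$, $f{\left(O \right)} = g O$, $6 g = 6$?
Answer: $2975$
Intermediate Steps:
$g = 1$ ($g = \frac{1}{6} \cdot 6 = 1$)
$f{\left(O \right)} = O$ ($f{\left(O \right)} = 1 O = O$)
$h{\left(M \right)} = 1$ ($h{\left(M \right)} = \frac{2 M}{2 M} = 2 M \frac{1}{2 M} = 1$)
$R = 152$ ($R = 153 - 1 = 152$)
$P{\left(f{\left(-5 \right)},17 \right)} R + 391 = 17 \cdot 152 + 391 = 2584 + 391 = 2975$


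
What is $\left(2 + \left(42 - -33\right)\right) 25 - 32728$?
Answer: $-30803$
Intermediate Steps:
$\left(2 + \left(42 - -33\right)\right) 25 - 32728 = \left(2 + \left(42 + 33\right)\right) 25 - 32728 = \left(2 + 75\right) 25 - 32728 = 77 \cdot 25 - 32728 = 1925 - 32728 = -30803$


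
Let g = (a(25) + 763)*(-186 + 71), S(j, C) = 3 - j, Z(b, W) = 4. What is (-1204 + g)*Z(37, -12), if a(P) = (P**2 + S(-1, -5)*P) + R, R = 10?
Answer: -693896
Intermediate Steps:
a(P) = 10 + P**2 + 4*P (a(P) = (P**2 + (3 - 1*(-1))*P) + 10 = (P**2 + (3 + 1)*P) + 10 = (P**2 + 4*P) + 10 = 10 + P**2 + 4*P)
g = -172270 (g = ((10 + 25**2 + 4*25) + 763)*(-186 + 71) = ((10 + 625 + 100) + 763)*(-115) = (735 + 763)*(-115) = 1498*(-115) = -172270)
(-1204 + g)*Z(37, -12) = (-1204 - 172270)*4 = -173474*4 = -693896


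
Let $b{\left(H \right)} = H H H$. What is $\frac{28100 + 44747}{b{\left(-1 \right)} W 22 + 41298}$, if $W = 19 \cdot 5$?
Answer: $\frac{72847}{39208} \approx 1.858$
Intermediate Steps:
$b{\left(H \right)} = H^{3}$ ($b{\left(H \right)} = H^{2} H = H^{3}$)
$W = 95$
$\frac{28100 + 44747}{b{\left(-1 \right)} W 22 + 41298} = \frac{28100 + 44747}{\left(-1\right)^{3} \cdot 95 \cdot 22 + 41298} = \frac{72847}{\left(-1\right) 95 \cdot 22 + 41298} = \frac{72847}{\left(-95\right) 22 + 41298} = \frac{72847}{-2090 + 41298} = \frac{72847}{39208}$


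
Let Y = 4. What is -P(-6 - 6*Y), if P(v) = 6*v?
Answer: 180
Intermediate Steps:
-P(-6 - 6*Y) = -6*(-6 - 6*4) = -6*(-6 - 24) = -6*(-30) = -1*(-180) = 180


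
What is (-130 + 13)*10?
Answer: -1170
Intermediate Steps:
(-130 + 13)*10 = -117*10 = -1170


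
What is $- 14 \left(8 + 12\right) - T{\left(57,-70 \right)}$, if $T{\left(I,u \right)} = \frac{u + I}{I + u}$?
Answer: $-281$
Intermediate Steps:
$T{\left(I,u \right)} = 1$ ($T{\left(I,u \right)} = \frac{I + u}{I + u} = 1$)
$- 14 \left(8 + 12\right) - T{\left(57,-70 \right)} = - 14 \left(8 + 12\right) - 1 = \left(-14\right) 20 - 1 = -280 - 1 = -281$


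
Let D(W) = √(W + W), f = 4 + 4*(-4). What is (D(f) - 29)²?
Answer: 817 - 116*I*√6 ≈ 817.0 - 284.14*I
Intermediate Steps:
f = -12 (f = 4 - 16 = -12)
D(W) = √2*√W (D(W) = √(2*W) = √2*√W)
(D(f) - 29)² = (√2*√(-12) - 29)² = (√2*(2*I*√3) - 29)² = (2*I*√6 - 29)² = (-29 + 2*I*√6)²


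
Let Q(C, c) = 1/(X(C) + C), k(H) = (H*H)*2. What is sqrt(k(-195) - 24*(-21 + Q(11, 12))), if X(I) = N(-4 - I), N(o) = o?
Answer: 4*sqrt(4785) ≈ 276.69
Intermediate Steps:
X(I) = -4 - I
k(H) = 2*H**2 (k(H) = H**2*2 = 2*H**2)
Q(C, c) = -1/4 (Q(C, c) = 1/((-4 - C) + C) = 1/(-4) = -1/4)
sqrt(k(-195) - 24*(-21 + Q(11, 12))) = sqrt(2*(-195)**2 - 24*(-21 - 1/4)) = sqrt(2*38025 - 24*(-85/4)) = sqrt(76050 + 510) = sqrt(76560) = 4*sqrt(4785)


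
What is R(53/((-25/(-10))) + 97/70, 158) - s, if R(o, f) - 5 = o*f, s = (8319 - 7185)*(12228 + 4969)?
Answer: -682423856/35 ≈ -1.9498e+7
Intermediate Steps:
s = 19501398 (s = 1134*17197 = 19501398)
R(o, f) = 5 + f*o (R(o, f) = 5 + o*f = 5 + f*o)
R(53/((-25/(-10))) + 97/70, 158) - s = (5 + 158*(53/((-25/(-10))) + 97/70)) - 1*19501398 = (5 + 158*(53/((-25*(-⅒))) + 97*(1/70))) - 19501398 = (5 + 158*(53/(5/2) + 97/70)) - 19501398 = (5 + 158*(53*(⅖) + 97/70)) - 19501398 = (5 + 158*(106/5 + 97/70)) - 19501398 = (5 + 158*(1581/70)) - 19501398 = (5 + 124899/35) - 19501398 = 125074/35 - 19501398 = -682423856/35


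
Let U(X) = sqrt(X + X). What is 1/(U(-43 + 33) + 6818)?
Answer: 3409/23242572 - I*sqrt(5)/23242572 ≈ 0.00014667 - 9.6206e-8*I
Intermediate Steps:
U(X) = sqrt(2)*sqrt(X) (U(X) = sqrt(2*X) = sqrt(2)*sqrt(X))
1/(U(-43 + 33) + 6818) = 1/(sqrt(2)*sqrt(-43 + 33) + 6818) = 1/(sqrt(2)*sqrt(-10) + 6818) = 1/(sqrt(2)*(I*sqrt(10)) + 6818) = 1/(2*I*sqrt(5) + 6818) = 1/(6818 + 2*I*sqrt(5))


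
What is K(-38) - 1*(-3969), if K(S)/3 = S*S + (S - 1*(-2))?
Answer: 8193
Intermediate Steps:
K(S) = 6 + 3*S + 3*S**2 (K(S) = 3*(S*S + (S - 1*(-2))) = 3*(S**2 + (S + 2)) = 3*(S**2 + (2 + S)) = 3*(2 + S + S**2) = 6 + 3*S + 3*S**2)
K(-38) - 1*(-3969) = (6 + 3*(-38) + 3*(-38)**2) - 1*(-3969) = (6 - 114 + 3*1444) + 3969 = (6 - 114 + 4332) + 3969 = 4224 + 3969 = 8193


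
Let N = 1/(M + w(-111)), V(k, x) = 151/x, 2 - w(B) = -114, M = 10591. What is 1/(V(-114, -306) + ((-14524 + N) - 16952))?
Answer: -1092114/34375919081 ≈ -3.1770e-5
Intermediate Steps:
w(B) = 116 (w(B) = 2 - 1*(-114) = 2 + 114 = 116)
N = 1/10707 (N = 1/(10591 + 116) = 1/10707 ≈ 9.3397e-5)
1/(V(-114, -306) + ((-14524 + N) - 16952)) = 1/(151/(-306) + ((-14524 + 1/10707) - 16952)) = 1/(151*(-1/306) + (-155508467/10707 - 16952)) = 1/(-151/306 - 337013531/10707) = 1/(-34375919081/1092114) = -1092114/34375919081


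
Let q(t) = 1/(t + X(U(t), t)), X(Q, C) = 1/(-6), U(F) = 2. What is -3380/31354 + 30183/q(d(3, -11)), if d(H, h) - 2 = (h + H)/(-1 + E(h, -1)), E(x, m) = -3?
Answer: 3627701451/31354 ≈ 1.1570e+5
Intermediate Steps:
X(Q, C) = -1/6
d(H, h) = 2 - H/4 - h/4 (d(H, h) = 2 + (h + H)/(-1 - 3) = 2 + (H + h)/(-4) = 2 + (H + h)*(-1/4) = 2 + (-H/4 - h/4) = 2 - H/4 - h/4)
q(t) = 1/(-1/6 + t) (q(t) = 1/(t - 1/6) = 1/(-1/6 + t))
-3380/31354 + 30183/q(d(3, -11)) = -3380/31354 + 30183/((6/(-1 + 6*(2 - 1/4*3 - 1/4*(-11))))) = -3380*1/31354 + 30183/((6/(-1 + 6*(2 - 3/4 + 11/4)))) = -1690/15677 + 30183/((6/(-1 + 6*4))) = -1690/15677 + 30183/((6/(-1 + 24))) = -1690/15677 + 30183/((6/23)) = -1690/15677 + 30183/((6*(1/23))) = -1690/15677 + 30183/(6/23) = -1690/15677 + 30183*(23/6) = -1690/15677 + 231403/2 = 3627701451/31354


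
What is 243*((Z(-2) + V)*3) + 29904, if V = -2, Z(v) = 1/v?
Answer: 56163/2 ≈ 28082.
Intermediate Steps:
243*((Z(-2) + V)*3) + 29904 = 243*((1/(-2) - 2)*3) + 29904 = 243*((-½ - 2)*3) + 29904 = 243*(-5/2*3) + 29904 = 243*(-15/2) + 29904 = -3645/2 + 29904 = 56163/2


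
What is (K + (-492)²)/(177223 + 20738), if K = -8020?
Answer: 234044/197961 ≈ 1.1823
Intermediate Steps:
(K + (-492)²)/(177223 + 20738) = (-8020 + (-492)²)/(177223 + 20738) = (-8020 + 242064)/197961 = 234044*(1/197961) = 234044/197961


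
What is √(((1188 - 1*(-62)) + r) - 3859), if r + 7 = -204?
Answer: 2*I*√705 ≈ 53.104*I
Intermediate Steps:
r = -211 (r = -7 - 204 = -211)
√(((1188 - 1*(-62)) + r) - 3859) = √(((1188 - 1*(-62)) - 211) - 3859) = √(((1188 + 62) - 211) - 3859) = √((1250 - 211) - 3859) = √(1039 - 3859) = √(-2820) = 2*I*√705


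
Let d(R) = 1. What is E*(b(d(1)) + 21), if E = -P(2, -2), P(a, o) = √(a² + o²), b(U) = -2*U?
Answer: -38*√2 ≈ -53.740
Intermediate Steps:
E = -2*√2 (E = -√(2² + (-2)²) = -√(4 + 4) = -√8 = -2*√2 ≈ -2.8284)
E*(b(d(1)) + 21) = (-2*√2)*(-2*1 + 21) = (-2*√2)*(-2 + 21) = -2*√2*19 = -38*√2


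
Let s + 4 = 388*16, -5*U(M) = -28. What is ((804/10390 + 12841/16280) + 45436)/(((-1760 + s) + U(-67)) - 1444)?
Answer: 768560955831/50839483552 ≈ 15.117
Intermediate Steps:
U(M) = 28/5 (U(M) = -⅕*(-28) = 28/5)
s = 6204 (s = -4 + 388*16 = -4 + 6208 = 6204)
((804/10390 + 12841/16280) + 45436)/(((-1760 + s) + U(-67)) - 1444) = ((804/10390 + 12841/16280) + 45436)/(((-1760 + 6204) + 28/5) - 1444) = ((804*(1/10390) + 12841*(1/16280)) + 45436)/((4444 + 28/5) - 1444) = ((402/5195 + 12841/16280) + 45436)/(22248/5 - 1444) = (14650711/16914920 + 45436)/(15028/5) = (768560955831/16914920)*(5/15028) = 768560955831/50839483552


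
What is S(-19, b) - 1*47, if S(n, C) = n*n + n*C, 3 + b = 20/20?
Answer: 352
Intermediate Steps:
b = -2 (b = -3 + 20/20 = -3 + 20*(1/20) = -3 + 1 = -2)
S(n, C) = n**2 + C*n
S(-19, b) - 1*47 = -19*(-2 - 19) - 1*47 = -19*(-21) - 47 = 399 - 47 = 352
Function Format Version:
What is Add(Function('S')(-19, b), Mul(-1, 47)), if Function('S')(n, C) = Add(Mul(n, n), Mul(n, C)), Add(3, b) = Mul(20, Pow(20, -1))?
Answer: 352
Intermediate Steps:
b = -2 (b = Add(-3, Mul(20, Pow(20, -1))) = Add(-3, Mul(20, Rational(1, 20))) = Add(-3, 1) = -2)
Function('S')(n, C) = Add(Pow(n, 2), Mul(C, n))
Add(Function('S')(-19, b), Mul(-1, 47)) = Add(Mul(-19, Add(-2, -19)), Mul(-1, 47)) = Add(Mul(-19, -21), -47) = Add(399, -47) = 352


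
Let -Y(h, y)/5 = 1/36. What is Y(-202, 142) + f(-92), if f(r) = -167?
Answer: -6017/36 ≈ -167.14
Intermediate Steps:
Y(h, y) = -5/36
Y(-202, 142) + f(-92) = -5/36 - 167 = -6017/36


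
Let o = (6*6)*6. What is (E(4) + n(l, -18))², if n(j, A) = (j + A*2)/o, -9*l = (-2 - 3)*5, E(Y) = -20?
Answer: 1534994041/3779136 ≈ 406.18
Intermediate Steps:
l = 25/9 (l = -(-2 - 3)*5/9 = -(-5)*5/9 = -⅑*(-25) = 25/9 ≈ 2.7778)
o = 216 (o = 36*6 = 216)
n(j, A) = A/108 + j/216 (n(j, A) = (j + A*2)/216 = (j + 2*A)*(1/216) = A/108 + j/216)
(E(4) + n(l, -18))² = (-20 + ((1/108)*(-18) + (1/216)*(25/9)))² = (-20 + (-⅙ + 25/1944))² = (-20 - 299/1944)² = (-39179/1944)² = 1534994041/3779136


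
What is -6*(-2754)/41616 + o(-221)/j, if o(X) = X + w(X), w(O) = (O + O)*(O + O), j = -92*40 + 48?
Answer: -3292915/61744 ≈ -53.332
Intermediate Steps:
j = -3632 (j = -3680 + 48 = -3632)
w(O) = 4*O² (w(O) = (2*O)*(2*O) = 4*O²)
o(X) = X + 4*X²
-6*(-2754)/41616 + o(-221)/j = -6*(-2754)/41616 - 221*(1 + 4*(-221))/(-3632) = 16524*(1/41616) - 221*(1 - 884)*(-1/3632) = 27/68 - 221*(-883)*(-1/3632) = 27/68 + 195143*(-1/3632) = 27/68 - 195143/3632 = -3292915/61744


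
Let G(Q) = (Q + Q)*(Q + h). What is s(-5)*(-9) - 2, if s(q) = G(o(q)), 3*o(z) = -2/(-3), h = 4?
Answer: -170/9 ≈ -18.889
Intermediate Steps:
o(z) = 2/9 (o(z) = (-2/(-3))/3 = (-2*(-⅓))/3 = (⅓)*(⅔) = 2/9)
G(Q) = 2*Q*(4 + Q) (G(Q) = (Q + Q)*(Q + 4) = (2*Q)*(4 + Q) = 2*Q*(4 + Q))
s(q) = 152/81 (s(q) = 2*(2/9)*(4 + 2/9) = 2*(2/9)*(38/9) = 152/81)
s(-5)*(-9) - 2 = (152/81)*(-9) - 2 = -152/9 - 2 = -170/9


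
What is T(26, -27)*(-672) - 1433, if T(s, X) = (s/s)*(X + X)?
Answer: 34855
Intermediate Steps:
T(s, X) = 2*X (T(s, X) = 1*(2*X) = 2*X)
T(26, -27)*(-672) - 1433 = (2*(-27))*(-672) - 1433 = -54*(-672) - 1433 = 36288 - 1433 = 34855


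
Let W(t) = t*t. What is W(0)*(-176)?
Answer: 0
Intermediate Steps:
W(t) = t²
W(0)*(-176) = 0²*(-176) = 0*(-176) = 0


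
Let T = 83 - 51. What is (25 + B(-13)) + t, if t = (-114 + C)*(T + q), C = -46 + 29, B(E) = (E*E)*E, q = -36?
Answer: -1648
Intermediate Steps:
B(E) = E³ (B(E) = E²*E = E³)
C = -17
T = 32
t = 524 (t = (-114 - 17)*(32 - 36) = -131*(-4) = 524)
(25 + B(-13)) + t = (25 + (-13)³) + 524 = (25 - 2197) + 524 = -2172 + 524 = -1648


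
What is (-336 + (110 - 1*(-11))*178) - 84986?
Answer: -63784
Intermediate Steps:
(-336 + (110 - 1*(-11))*178) - 84986 = (-336 + (110 + 11)*178) - 84986 = (-336 + 121*178) - 84986 = (-336 + 21538) - 84986 = 21202 - 84986 = -63784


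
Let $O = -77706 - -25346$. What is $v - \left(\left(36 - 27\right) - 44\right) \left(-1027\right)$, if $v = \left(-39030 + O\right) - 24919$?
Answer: $-152254$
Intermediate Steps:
$O = -52360$ ($O = -77706 + 25346 = -52360$)
$v = -116309$ ($v = \left(-39030 - 52360\right) - 24919 = -91390 - 24919 = -116309$)
$v - \left(\left(36 - 27\right) - 44\right) \left(-1027\right) = -116309 - \left(\left(36 - 27\right) - 44\right) \left(-1027\right) = -116309 - \left(9 - 44\right) \left(-1027\right) = -116309 - \left(-35\right) \left(-1027\right) = -116309 - 35945 = -152254$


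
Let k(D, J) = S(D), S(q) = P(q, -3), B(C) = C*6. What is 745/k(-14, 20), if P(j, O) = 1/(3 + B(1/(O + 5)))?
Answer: 4470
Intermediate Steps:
B(C) = 6*C
P(j, O) = 1/(3 + 6/(5 + O)) (P(j, O) = 1/(3 + 6/(O + 5)) = 1/(3 + 6/(5 + O)))
S(q) = ⅙ (S(q) = (5 - 3)/(3*(7 - 3)) = (⅓)*2/4 = (⅓)*(¼)*2 = ⅙)
k(D, J) = ⅙
745/k(-14, 20) = 745/(⅙) = 745*6 = 4470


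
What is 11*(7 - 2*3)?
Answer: 11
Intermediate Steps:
11*(7 - 2*3) = 11*(7 - 6) = 11*1 = 11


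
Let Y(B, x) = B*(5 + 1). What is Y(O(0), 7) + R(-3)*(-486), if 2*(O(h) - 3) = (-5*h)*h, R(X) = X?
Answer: 1476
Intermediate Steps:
O(h) = 3 - 5*h²/2 (O(h) = 3 + ((-5*h)*h)/2 = 3 + (-5*h²)/2 = 3 - 5*h²/2)
Y(B, x) = 6*B (Y(B, x) = B*6 = 6*B)
Y(O(0), 7) + R(-3)*(-486) = 6*(3 - 5/2*0²) - 3*(-486) = 6*(3 - 5/2*0) + 1458 = 6*(3 + 0) + 1458 = 6*3 + 1458 = 18 + 1458 = 1476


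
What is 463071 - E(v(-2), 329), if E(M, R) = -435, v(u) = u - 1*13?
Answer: 463506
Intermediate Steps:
v(u) = -13 + u (v(u) = u - 13 = -13 + u)
463071 - E(v(-2), 329) = 463071 - 1*(-435) = 463071 + 435 = 463506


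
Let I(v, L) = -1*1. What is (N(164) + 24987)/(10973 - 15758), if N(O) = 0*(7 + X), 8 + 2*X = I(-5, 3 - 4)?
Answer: -8329/1595 ≈ -5.2219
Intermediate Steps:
I(v, L) = -1
X = -9/2 (X = -4 + (½)*(-1) = -4 - ½ = -9/2 ≈ -4.5000)
N(O) = 0 (N(O) = 0*(7 - 9/2) = 0*(5/2) = 0)
(N(164) + 24987)/(10973 - 15758) = (0 + 24987)/(10973 - 15758) = 24987/(-4785) = 24987*(-1/4785) = -8329/1595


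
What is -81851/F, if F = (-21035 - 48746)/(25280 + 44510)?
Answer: 5712381290/69781 ≈ 81862.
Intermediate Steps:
F = -69781/69790 ≈ -0.99987
-81851/F = -81851/(-69781/69790) = -81851*(-69790/69781) = 5712381290/69781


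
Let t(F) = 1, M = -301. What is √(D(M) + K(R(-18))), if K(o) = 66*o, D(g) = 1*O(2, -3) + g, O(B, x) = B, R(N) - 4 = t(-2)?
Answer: √31 ≈ 5.5678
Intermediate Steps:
R(N) = 5 (R(N) = 4 + 1 = 5)
D(g) = 2 + g (D(g) = 1*2 + g = 2 + g)
√(D(M) + K(R(-18))) = √((2 - 301) + 66*5) = √(-299 + 330) = √31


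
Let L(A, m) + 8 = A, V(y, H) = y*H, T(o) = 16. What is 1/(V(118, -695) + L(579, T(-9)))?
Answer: -1/81439 ≈ -1.2279e-5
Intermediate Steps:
V(y, H) = H*y
L(A, m) = -8 + A
1/(V(118, -695) + L(579, T(-9))) = 1/(-695*118 + (-8 + 579)) = 1/(-82010 + 571) = 1/(-81439) = -1/81439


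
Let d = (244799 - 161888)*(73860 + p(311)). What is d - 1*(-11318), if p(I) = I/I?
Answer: 6123900689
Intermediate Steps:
p(I) = 1
d = 6123889371 (d = (244799 - 161888)*(73860 + 1) = 82911*73861 = 6123889371)
d - 1*(-11318) = 6123889371 - 1*(-11318) = 6123889371 + 11318 = 6123900689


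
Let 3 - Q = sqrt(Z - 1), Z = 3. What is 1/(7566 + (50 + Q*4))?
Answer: 1907/14546588 + sqrt(2)/14546588 ≈ 0.00013119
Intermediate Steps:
Q = 3 - sqrt(2) (Q = 3 - sqrt(3 - 1) = 3 - sqrt(2) ≈ 1.5858)
1/(7566 + (50 + Q*4)) = 1/(7566 + (50 + (3 - sqrt(2))*4)) = 1/(7566 + (50 + (12 - 4*sqrt(2)))) = 1/(7566 + (62 - 4*sqrt(2))) = 1/(7628 - 4*sqrt(2))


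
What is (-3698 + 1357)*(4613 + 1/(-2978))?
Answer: -32159517933/2978 ≈ -1.0799e+7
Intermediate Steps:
(-3698 + 1357)*(4613 + 1/(-2978)) = -2341*(4613 - 1/2978) = -2341*13737513/2978 = -32159517933/2978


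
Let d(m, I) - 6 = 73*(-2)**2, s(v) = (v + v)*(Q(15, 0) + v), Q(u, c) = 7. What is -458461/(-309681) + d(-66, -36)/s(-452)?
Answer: 92260988009/62289236340 ≈ 1.4812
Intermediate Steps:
s(v) = 2*v*(7 + v) (s(v) = (v + v)*(7 + v) = (2*v)*(7 + v) = 2*v*(7 + v))
d(m, I) = 298 (d(m, I) = 6 + 73*(-2)**2 = 6 + 73*4 = 6 + 292 = 298)
-458461/(-309681) + d(-66, -36)/s(-452) = -458461/(-309681) + 298/((2*(-452)*(7 - 452))) = -458461*(-1/309681) + 298/((2*(-452)*(-445))) = 458461/309681 + 298/402280 = 458461/309681 + 298*(1/402280) = 458461/309681 + 149/201140 = 92260988009/62289236340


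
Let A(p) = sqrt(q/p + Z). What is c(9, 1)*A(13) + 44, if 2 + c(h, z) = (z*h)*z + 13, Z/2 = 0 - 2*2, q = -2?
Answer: 44 + 20*I*sqrt(1378)/13 ≈ 44.0 + 57.11*I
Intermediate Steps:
Z = -8 (Z = 2*(0 - 2*2) = 2*(0 - 4) = 2*(-4) = -8)
c(h, z) = 11 + h*z**2 (c(h, z) = -2 + ((z*h)*z + 13) = -2 + ((h*z)*z + 13) = -2 + (h*z**2 + 13) = -2 + (13 + h*z**2) = 11 + h*z**2)
A(p) = sqrt(-8 - 2/p) (A(p) = sqrt(-2/p - 8) = sqrt(-8 - 2/p))
c(9, 1)*A(13) + 44 = (11 + 9*1**2)*sqrt(-8 - 2/13) + 44 = (11 + 9*1)*sqrt(-8 - 2*1/13) + 44 = (11 + 9)*sqrt(-8 - 2/13) + 44 = 20*sqrt(-106/13) + 44 = 20*(I*sqrt(1378)/13) + 44 = 20*I*sqrt(1378)/13 + 44 = 44 + 20*I*sqrt(1378)/13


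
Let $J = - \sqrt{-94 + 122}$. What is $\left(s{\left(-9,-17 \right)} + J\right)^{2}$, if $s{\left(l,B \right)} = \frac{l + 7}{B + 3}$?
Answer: $\frac{1373}{49} - \frac{4 \sqrt{7}}{7} \approx 26.509$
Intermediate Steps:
$s{\left(l,B \right)} = \frac{7 + l}{3 + B}$
$J = - 2 \sqrt{7}$ ($J = - \sqrt{28} = - 2 \sqrt{7} \approx -5.2915$)
$\left(s{\left(-9,-17 \right)} + J\right)^{2} = \left(\frac{7 - 9}{3 - 17} - 2 \sqrt{7}\right)^{2} = \left(\frac{1}{-14} \left(-2\right) - 2 \sqrt{7}\right)^{2} = \left(\left(- \frac{1}{14}\right) \left(-2\right) - 2 \sqrt{7}\right)^{2} = \left(\frac{1}{7} - 2 \sqrt{7}\right)^{2}$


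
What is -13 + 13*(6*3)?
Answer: 221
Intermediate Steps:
-13 + 13*(6*3) = -13 + 13*18 = -13 + 234 = 221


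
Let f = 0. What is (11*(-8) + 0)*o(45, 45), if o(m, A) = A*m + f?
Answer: -178200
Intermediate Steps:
o(m, A) = A*m (o(m, A) = A*m + 0 = A*m)
(11*(-8) + 0)*o(45, 45) = (11*(-8) + 0)*(45*45) = (-88 + 0)*2025 = -88*2025 = -178200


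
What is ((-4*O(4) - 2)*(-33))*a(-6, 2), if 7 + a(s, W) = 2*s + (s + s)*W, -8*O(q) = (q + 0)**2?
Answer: 8514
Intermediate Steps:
O(q) = -q**2/8 (O(q) = -(q + 0)**2/8 = -q**2/8)
a(s, W) = -7 + 2*s + 2*W*s (a(s, W) = -7 + (2*s + (s + s)*W) = -7 + (2*s + (2*s)*W) = -7 + (2*s + 2*W*s) = -7 + 2*s + 2*W*s)
((-4*O(4) - 2)*(-33))*a(-6, 2) = ((-(-1)*4**2/2 - 2)*(-33))*(-7 + 2*(-6) + 2*2*(-6)) = ((-(-1)*16/2 - 2)*(-33))*(-7 - 12 - 24) = ((-4*(-2) - 2)*(-33))*(-43) = ((8 - 2)*(-33))*(-43) = (6*(-33))*(-43) = -198*(-43) = 8514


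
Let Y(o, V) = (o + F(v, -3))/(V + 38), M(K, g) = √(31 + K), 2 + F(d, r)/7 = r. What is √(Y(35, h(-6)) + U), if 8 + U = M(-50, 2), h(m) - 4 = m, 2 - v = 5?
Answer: √(-8 + I*√19) ≈ 0.74513 + 2.9249*I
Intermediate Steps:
v = -3 (v = 2 - 1*5 = 2 - 5 = -3)
F(d, r) = -14 + 7*r
h(m) = 4 + m
U = -8 + I*√19 (U = -8 + √(31 - 50) = -8 + √(-19) = -8 + I*√19 ≈ -8.0 + 4.3589*I)
Y(o, V) = (-35 + o)/(38 + V) (Y(o, V) = (o + (-14 + 7*(-3)))/(V + 38) = (o + (-14 - 21))/(38 + V) = (o - 35)/(38 + V) = (-35 + o)/(38 + V))
√(Y(35, h(-6)) + U) = √((-35 + 35)/(38 + (4 - 6)) + (-8 + I*√19)) = √(0/(38 - 2) + (-8 + I*√19)) = √(0/36 + (-8 + I*√19)) = √((1/36)*0 + (-8 + I*√19)) = √(0 + (-8 + I*√19)) = √(-8 + I*√19)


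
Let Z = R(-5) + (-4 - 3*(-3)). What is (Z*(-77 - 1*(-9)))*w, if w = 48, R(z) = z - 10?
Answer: 32640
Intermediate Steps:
R(z) = -10 + z
Z = -10 (Z = (-10 - 5) + (-4 - 3*(-3)) = -15 + (-4 + 9) = -15 + 5 = -10)
(Z*(-77 - 1*(-9)))*w = -10*(-77 - 1*(-9))*48 = -10*(-77 + 9)*48 = -10*(-68)*48 = 680*48 = 32640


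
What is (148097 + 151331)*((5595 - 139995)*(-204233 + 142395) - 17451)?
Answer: 2488549027123572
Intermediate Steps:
(148097 + 151331)*((5595 - 139995)*(-204233 + 142395) - 17451) = 299428*(-134400*(-61838) - 17451) = 299428*(8311027200 - 17451) = 299428*8311009749 = 2488549027123572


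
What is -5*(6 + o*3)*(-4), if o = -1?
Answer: 60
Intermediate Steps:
-5*(6 + o*3)*(-4) = -5*(6 - 1*3)*(-4) = -5*(6 - 3)*(-4) = -15*(-4) = 60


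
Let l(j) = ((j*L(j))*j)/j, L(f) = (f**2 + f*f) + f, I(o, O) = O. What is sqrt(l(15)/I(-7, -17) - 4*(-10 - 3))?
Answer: I*sqrt(103547)/17 ≈ 18.929*I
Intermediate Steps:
L(f) = f + 2*f**2 (L(f) = (f**2 + f**2) + f = 2*f**2 + f = f + 2*f**2)
l(j) = j**2*(1 + 2*j) (l(j) = ((j*(j*(1 + 2*j)))*j)/j = ((j**2*(1 + 2*j))*j)/j = (j**3*(1 + 2*j))/j = j**2*(1 + 2*j))
sqrt(l(15)/I(-7, -17) - 4*(-10 - 3)) = sqrt((15**2*(1 + 2*15))/(-17) - 4*(-10 - 3)) = sqrt((225*(1 + 30))*(-1/17) - 4*(-13)) = sqrt((225*31)*(-1/17) + 52) = sqrt(6975*(-1/17) + 52) = sqrt(-6975/17 + 52) = sqrt(-6091/17) = I*sqrt(103547)/17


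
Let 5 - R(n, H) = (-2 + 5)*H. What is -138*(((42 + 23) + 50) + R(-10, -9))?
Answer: -20286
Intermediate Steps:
R(n, H) = 5 - 3*H (R(n, H) = 5 - (-2 + 5)*H = 5 - 3*H)
-138*(((42 + 23) + 50) + R(-10, -9)) = -138*(((42 + 23) + 50) + (5 - 3*(-9))) = -138*((65 + 50) + (5 + 27)) = -138*(115 + 32) = -138*147 = -20286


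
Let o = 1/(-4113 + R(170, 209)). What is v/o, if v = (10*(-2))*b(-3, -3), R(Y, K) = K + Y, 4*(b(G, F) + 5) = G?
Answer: -429410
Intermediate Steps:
b(G, F) = -5 + G/4
o = -1/3734 (o = 1/(-4113 + (209 + 170)) = 1/(-4113 + 379) = 1/(-3734) = -1/3734 ≈ -0.00026781)
v = 115 (v = (10*(-2))*(-5 + (1/4)*(-3)) = -20*(-5 - 3/4) = -20*(-23/4) = 115)
v/o = 115/(-1/3734) = 115*(-3734) = -429410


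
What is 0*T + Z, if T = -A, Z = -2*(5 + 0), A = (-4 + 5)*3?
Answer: -10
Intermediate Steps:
A = 3 (A = 1*3 = 3)
Z = -10 (Z = -2*5 = -10)
T = -3 (T = -1*3 = -3)
0*T + Z = 0*(-3) - 10 = 0 - 10 = -10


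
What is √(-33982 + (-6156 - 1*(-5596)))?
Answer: 3*I*√3838 ≈ 185.85*I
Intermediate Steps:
√(-33982 + (-6156 - 1*(-5596))) = √(-33982 + (-6156 + 5596)) = √(-33982 - 560) = √(-34542) = 3*I*√3838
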